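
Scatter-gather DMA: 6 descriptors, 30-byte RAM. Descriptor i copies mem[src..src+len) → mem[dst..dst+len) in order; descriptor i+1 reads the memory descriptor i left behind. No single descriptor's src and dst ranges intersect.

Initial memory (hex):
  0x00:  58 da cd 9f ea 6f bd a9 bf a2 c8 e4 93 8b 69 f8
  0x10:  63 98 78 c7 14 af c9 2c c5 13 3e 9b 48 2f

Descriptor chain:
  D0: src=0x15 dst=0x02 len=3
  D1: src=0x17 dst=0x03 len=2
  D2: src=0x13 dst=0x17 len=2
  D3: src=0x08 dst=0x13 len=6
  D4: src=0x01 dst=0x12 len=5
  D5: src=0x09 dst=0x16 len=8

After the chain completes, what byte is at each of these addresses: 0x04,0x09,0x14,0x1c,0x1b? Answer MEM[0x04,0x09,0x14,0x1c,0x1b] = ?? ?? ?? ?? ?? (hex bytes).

MEM[0x04,0x09,0x14,0x1c,0x1b] = c5 a2 2c f8 69

D0: mem[0x02..0x04] <- [af c9 2c]
D1: mem[0x03..0x04] <- [2c c5]
D2: mem[0x17..0x18] <- [c7 14]
D3: mem[0x13..0x18] <- [bf a2 c8 e4 93 8b]
D4: mem[0x12..0x16] <- [da af 2c c5 6f]
D5: mem[0x16..0x1d] <- [a2 c8 e4 93 8b 69 f8 63]
query mem[0x04]=0xc5, mem[0x09]=0xa2, mem[0x14]=0x2c, mem[0x1c]=0xf8, mem[0x1b]=0x69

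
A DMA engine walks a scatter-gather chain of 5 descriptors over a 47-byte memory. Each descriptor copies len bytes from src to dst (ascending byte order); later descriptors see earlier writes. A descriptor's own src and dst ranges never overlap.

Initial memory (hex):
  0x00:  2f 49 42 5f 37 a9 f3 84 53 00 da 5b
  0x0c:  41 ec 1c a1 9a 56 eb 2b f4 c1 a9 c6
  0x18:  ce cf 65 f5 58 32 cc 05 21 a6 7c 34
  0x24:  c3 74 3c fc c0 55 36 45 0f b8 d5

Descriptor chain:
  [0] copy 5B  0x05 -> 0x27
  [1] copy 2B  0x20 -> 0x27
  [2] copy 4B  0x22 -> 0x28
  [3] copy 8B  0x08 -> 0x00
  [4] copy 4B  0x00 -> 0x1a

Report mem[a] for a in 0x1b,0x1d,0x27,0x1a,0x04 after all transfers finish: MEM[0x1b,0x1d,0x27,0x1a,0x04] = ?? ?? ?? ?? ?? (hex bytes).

MEM[0x1b,0x1d,0x27,0x1a,0x04] = 00 5b 21 53 41

D0: mem[0x27..0x2b] <- [a9 f3 84 53 00]
D1: mem[0x27..0x28] <- [21 a6]
D2: mem[0x28..0x2b] <- [7c 34 c3 74]
D3: mem[0x00..0x07] <- [53 00 da 5b 41 ec 1c a1]
D4: mem[0x1a..0x1d] <- [53 00 da 5b]
query mem[0x1b]=0x00, mem[0x1d]=0x5b, mem[0x27]=0x21, mem[0x1a]=0x53, mem[0x04]=0x41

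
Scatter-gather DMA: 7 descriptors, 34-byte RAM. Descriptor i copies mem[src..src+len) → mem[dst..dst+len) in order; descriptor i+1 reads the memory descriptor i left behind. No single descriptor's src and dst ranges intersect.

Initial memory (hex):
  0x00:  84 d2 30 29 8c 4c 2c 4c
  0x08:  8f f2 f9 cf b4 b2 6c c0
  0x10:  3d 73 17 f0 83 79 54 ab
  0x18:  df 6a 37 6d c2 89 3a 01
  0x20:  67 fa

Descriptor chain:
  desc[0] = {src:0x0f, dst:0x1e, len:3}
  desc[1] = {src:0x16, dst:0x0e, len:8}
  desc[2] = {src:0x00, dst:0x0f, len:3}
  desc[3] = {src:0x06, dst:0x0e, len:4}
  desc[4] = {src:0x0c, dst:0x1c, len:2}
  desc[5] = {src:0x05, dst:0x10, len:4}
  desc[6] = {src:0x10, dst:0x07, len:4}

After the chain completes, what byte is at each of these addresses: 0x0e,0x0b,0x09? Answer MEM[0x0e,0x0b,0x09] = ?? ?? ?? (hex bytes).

MEM[0x0e,0x0b,0x09] = 2c cf 4c

D0: mem[0x1e..0x20] <- [c0 3d 73]
D1: mem[0x0e..0x15] <- [54 ab df 6a 37 6d c2 89]
D2: mem[0x0f..0x11] <- [84 d2 30]
D3: mem[0x0e..0x11] <- [2c 4c 8f f2]
D4: mem[0x1c..0x1d] <- [b4 b2]
D5: mem[0x10..0x13] <- [4c 2c 4c 8f]
D6: mem[0x07..0x0a] <- [4c 2c 4c 8f]
query mem[0x0e]=0x2c, mem[0x0b]=0xcf, mem[0x09]=0x4c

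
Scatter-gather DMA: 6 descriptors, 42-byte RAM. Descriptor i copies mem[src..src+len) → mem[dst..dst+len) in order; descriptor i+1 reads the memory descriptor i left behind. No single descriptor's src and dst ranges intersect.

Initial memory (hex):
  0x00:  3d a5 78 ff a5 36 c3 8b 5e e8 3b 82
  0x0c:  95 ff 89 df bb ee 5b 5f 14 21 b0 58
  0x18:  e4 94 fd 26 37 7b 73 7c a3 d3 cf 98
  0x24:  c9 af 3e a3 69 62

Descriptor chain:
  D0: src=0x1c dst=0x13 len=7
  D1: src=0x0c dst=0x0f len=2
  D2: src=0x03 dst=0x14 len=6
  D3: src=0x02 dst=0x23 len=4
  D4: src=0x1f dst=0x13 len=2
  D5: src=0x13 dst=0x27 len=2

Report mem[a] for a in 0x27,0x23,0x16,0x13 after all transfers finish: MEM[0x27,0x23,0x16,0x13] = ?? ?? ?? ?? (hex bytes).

MEM[0x27,0x23,0x16,0x13] = 7c 78 36 7c

D0: mem[0x13..0x19] <- [37 7b 73 7c a3 d3 cf]
D1: mem[0x0f..0x10] <- [95 ff]
D2: mem[0x14..0x19] <- [ff a5 36 c3 8b 5e]
D3: mem[0x23..0x26] <- [78 ff a5 36]
D4: mem[0x13..0x14] <- [7c a3]
D5: mem[0x27..0x28] <- [7c a3]
query mem[0x27]=0x7c, mem[0x23]=0x78, mem[0x16]=0x36, mem[0x13]=0x7c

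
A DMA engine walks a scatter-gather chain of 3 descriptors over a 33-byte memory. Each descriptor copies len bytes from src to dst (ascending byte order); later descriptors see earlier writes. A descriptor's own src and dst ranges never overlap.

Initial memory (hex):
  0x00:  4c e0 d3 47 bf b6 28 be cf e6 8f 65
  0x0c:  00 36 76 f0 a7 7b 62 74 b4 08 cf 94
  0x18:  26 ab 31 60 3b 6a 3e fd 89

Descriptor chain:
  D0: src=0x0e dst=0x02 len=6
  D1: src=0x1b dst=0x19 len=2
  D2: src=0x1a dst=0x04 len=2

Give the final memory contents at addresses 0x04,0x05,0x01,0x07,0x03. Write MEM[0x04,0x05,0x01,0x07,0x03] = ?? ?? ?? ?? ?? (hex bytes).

[0] 0x0e->0x02 len=6 : 76 f0 a7 7b 62 74
[1] 0x1b->0x19 len=2 : 60 3b
[2] 0x1a->0x04 len=2 : 3b 60
query mem[0x04]=0x3b, mem[0x05]=0x60, mem[0x01]=0xe0, mem[0x07]=0x74, mem[0x03]=0xf0

MEM[0x04,0x05,0x01,0x07,0x03] = 3b 60 e0 74 f0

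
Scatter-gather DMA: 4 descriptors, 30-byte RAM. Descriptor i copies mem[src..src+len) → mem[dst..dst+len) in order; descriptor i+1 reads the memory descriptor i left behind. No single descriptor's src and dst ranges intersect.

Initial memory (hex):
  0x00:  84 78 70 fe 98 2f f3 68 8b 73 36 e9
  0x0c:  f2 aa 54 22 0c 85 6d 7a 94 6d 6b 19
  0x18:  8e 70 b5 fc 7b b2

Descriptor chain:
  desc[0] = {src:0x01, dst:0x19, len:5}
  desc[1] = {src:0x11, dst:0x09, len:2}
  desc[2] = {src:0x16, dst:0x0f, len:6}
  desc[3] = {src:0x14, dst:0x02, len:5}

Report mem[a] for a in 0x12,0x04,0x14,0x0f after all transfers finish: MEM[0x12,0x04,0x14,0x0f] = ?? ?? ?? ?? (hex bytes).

[0] 0x01->0x19 len=5 : 78 70 fe 98 2f
[1] 0x11->0x09 len=2 : 85 6d
[2] 0x16->0x0f len=6 : 6b 19 8e 78 70 fe
[3] 0x14->0x02 len=5 : fe 6d 6b 19 8e
query mem[0x12]=0x78, mem[0x04]=0x6b, mem[0x14]=0xfe, mem[0x0f]=0x6b

MEM[0x12,0x04,0x14,0x0f] = 78 6b fe 6b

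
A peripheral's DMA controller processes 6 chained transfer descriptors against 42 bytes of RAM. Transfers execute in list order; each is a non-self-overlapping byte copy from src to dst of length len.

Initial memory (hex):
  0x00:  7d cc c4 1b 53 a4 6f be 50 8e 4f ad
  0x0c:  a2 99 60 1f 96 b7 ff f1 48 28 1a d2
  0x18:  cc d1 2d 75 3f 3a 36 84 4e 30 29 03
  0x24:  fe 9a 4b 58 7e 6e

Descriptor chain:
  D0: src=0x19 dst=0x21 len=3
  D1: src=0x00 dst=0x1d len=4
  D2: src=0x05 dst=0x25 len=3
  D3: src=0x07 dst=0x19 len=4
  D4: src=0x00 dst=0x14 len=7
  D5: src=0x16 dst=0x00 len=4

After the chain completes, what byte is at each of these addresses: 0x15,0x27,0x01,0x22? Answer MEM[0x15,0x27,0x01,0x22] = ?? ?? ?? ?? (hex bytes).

MEM[0x15,0x27,0x01,0x22] = cc be 1b 2d

D0: mem[0x21..0x23] <- [d1 2d 75]
D1: mem[0x1d..0x20] <- [7d cc c4 1b]
D2: mem[0x25..0x27] <- [a4 6f be]
D3: mem[0x19..0x1c] <- [be 50 8e 4f]
D4: mem[0x14..0x1a] <- [7d cc c4 1b 53 a4 6f]
D5: mem[0x00..0x03] <- [c4 1b 53 a4]
query mem[0x15]=0xcc, mem[0x27]=0xbe, mem[0x01]=0x1b, mem[0x22]=0x2d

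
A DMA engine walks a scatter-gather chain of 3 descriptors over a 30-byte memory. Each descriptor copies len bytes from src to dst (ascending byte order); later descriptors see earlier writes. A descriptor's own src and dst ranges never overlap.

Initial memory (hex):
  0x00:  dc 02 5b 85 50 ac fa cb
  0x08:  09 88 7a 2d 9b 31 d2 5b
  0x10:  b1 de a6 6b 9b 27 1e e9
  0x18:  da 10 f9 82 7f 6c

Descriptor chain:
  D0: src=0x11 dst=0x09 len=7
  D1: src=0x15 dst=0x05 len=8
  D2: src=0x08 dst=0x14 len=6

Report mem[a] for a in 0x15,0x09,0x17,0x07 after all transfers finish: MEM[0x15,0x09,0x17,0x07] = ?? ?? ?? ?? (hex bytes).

MEM[0x15,0x09,0x17,0x07] = 10 10 82 e9

#0 dst[0x09+7] := {0xde,0xa6,0x6b,0x9b,0x27,0x1e,0xe9}
#1 dst[0x05+8] := {0x27,0x1e,0xe9,0xda,0x10,0xf9,0x82,0x7f}
#2 dst[0x14+6] := {0xda,0x10,0xf9,0x82,0x7f,0x27}
query mem[0x15]=0x10, mem[0x09]=0x10, mem[0x17]=0x82, mem[0x07]=0xe9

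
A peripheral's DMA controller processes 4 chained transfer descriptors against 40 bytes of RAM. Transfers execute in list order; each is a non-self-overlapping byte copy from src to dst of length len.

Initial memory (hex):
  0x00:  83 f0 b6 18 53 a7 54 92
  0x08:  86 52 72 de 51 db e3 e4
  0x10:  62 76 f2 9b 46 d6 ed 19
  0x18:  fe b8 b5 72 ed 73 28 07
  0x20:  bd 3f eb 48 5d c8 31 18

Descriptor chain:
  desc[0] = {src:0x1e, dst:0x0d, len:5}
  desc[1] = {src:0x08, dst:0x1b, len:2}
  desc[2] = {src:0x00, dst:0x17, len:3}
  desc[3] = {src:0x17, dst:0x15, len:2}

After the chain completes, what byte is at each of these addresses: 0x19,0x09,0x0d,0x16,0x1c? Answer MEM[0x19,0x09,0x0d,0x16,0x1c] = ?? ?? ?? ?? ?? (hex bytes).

  after D0: wrote 5B at 0x0d = 2807bd3feb
  after D1: wrote 2B at 0x1b = 8652
  after D2: wrote 3B at 0x17 = 83f0b6
  after D3: wrote 2B at 0x15 = 83f0
query mem[0x19]=0xb6, mem[0x09]=0x52, mem[0x0d]=0x28, mem[0x16]=0xf0, mem[0x1c]=0x52

MEM[0x19,0x09,0x0d,0x16,0x1c] = b6 52 28 f0 52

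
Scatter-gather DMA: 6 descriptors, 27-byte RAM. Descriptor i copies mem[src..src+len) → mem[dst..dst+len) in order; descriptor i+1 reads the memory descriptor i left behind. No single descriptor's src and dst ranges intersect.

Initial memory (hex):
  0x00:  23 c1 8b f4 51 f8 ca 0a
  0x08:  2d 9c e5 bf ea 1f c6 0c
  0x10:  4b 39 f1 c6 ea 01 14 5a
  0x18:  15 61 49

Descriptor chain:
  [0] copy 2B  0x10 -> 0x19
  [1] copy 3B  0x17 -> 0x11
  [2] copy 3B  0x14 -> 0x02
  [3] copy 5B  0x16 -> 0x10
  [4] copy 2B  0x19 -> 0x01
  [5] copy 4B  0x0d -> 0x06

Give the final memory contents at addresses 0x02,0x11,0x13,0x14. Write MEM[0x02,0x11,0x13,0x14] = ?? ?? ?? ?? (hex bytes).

#0 dst[0x19+2] := {0x4b,0x39}
#1 dst[0x11+3] := {0x5a,0x15,0x4b}
#2 dst[0x02+3] := {0xea,0x01,0x14}
#3 dst[0x10+5] := {0x14,0x5a,0x15,0x4b,0x39}
#4 dst[0x01+2] := {0x4b,0x39}
#5 dst[0x06+4] := {0x1f,0xc6,0x0c,0x14}
query mem[0x02]=0x39, mem[0x11]=0x5a, mem[0x13]=0x4b, mem[0x14]=0x39

MEM[0x02,0x11,0x13,0x14] = 39 5a 4b 39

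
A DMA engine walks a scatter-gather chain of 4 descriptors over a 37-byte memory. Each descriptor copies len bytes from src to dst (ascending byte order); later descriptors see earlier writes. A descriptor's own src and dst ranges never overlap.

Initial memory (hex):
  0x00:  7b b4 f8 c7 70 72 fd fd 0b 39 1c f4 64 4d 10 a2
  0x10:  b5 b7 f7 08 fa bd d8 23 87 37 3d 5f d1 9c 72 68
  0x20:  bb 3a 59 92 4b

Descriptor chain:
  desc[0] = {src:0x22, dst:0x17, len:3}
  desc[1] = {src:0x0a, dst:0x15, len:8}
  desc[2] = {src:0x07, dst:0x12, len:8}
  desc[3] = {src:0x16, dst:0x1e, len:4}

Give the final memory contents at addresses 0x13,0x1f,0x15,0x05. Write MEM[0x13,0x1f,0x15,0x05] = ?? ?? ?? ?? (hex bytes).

MEM[0x13,0x1f,0x15,0x05] = 0b 64 1c 72

[0] 0x22->0x17 len=3 : 59 92 4b
[1] 0x0a->0x15 len=8 : 1c f4 64 4d 10 a2 b5 b7
[2] 0x07->0x12 len=8 : fd 0b 39 1c f4 64 4d 10
[3] 0x16->0x1e len=4 : f4 64 4d 10
query mem[0x13]=0x0b, mem[0x1f]=0x64, mem[0x15]=0x1c, mem[0x05]=0x72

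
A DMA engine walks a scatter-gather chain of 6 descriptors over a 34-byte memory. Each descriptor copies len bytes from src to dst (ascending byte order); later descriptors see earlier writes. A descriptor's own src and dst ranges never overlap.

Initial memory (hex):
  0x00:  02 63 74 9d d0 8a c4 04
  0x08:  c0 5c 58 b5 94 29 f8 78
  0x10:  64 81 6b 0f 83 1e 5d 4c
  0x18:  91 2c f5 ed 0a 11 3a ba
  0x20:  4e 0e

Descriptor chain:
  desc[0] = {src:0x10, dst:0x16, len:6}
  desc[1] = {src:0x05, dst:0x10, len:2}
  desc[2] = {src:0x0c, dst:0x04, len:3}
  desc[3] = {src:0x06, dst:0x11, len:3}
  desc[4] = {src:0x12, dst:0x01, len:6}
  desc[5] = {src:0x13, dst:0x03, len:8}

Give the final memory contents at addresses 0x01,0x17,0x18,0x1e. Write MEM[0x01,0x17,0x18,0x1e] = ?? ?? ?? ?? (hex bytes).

D0: mem[0x16..0x1b] <- [64 81 6b 0f 83 1e]
D1: mem[0x10..0x11] <- [8a c4]
D2: mem[0x04..0x06] <- [94 29 f8]
D3: mem[0x11..0x13] <- [f8 04 c0]
D4: mem[0x01..0x06] <- [04 c0 83 1e 64 81]
D5: mem[0x03..0x0a] <- [c0 83 1e 64 81 6b 0f 83]
query mem[0x01]=0x04, mem[0x17]=0x81, mem[0x18]=0x6b, mem[0x1e]=0x3a

MEM[0x01,0x17,0x18,0x1e] = 04 81 6b 3a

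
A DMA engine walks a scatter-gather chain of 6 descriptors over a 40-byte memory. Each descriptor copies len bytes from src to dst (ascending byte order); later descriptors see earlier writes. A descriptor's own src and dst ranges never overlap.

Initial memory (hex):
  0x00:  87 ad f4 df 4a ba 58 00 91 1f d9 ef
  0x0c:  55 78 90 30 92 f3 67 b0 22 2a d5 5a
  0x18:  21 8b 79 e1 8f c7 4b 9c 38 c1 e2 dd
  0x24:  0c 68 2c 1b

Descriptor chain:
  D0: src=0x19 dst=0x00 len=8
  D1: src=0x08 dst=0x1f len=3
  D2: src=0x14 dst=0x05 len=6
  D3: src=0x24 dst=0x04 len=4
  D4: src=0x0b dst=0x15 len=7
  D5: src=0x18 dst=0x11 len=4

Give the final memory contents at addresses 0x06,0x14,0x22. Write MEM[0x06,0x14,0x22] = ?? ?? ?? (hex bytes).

MEM[0x06,0x14,0x22] = 2c f3 e2

#0 dst[0x00+8] := {0x8b,0x79,0xe1,0x8f,0xc7,0x4b,0x9c,0x38}
#1 dst[0x1f+3] := {0x91,0x1f,0xd9}
#2 dst[0x05+6] := {0x22,0x2a,0xd5,0x5a,0x21,0x8b}
#3 dst[0x04+4] := {0x0c,0x68,0x2c,0x1b}
#4 dst[0x15+7] := {0xef,0x55,0x78,0x90,0x30,0x92,0xf3}
#5 dst[0x11+4] := {0x90,0x30,0x92,0xf3}
query mem[0x06]=0x2c, mem[0x14]=0xf3, mem[0x22]=0xe2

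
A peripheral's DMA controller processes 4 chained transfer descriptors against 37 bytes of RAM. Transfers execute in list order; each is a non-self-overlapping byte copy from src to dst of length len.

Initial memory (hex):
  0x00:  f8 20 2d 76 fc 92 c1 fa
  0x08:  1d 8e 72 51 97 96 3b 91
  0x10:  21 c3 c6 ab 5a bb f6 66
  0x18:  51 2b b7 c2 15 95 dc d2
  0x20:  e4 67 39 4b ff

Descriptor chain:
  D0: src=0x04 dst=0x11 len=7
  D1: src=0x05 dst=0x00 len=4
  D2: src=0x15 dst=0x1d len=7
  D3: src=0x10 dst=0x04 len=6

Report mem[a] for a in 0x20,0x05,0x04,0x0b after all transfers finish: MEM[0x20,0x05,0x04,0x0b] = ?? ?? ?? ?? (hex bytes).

MEM[0x20,0x05,0x04,0x0b] = 51 fc 21 51

[0] 0x04->0x11 len=7 : fc 92 c1 fa 1d 8e 72
[1] 0x05->0x00 len=4 : 92 c1 fa 1d
[2] 0x15->0x1d len=7 : 1d 8e 72 51 2b b7 c2
[3] 0x10->0x04 len=6 : 21 fc 92 c1 fa 1d
query mem[0x20]=0x51, mem[0x05]=0xfc, mem[0x04]=0x21, mem[0x0b]=0x51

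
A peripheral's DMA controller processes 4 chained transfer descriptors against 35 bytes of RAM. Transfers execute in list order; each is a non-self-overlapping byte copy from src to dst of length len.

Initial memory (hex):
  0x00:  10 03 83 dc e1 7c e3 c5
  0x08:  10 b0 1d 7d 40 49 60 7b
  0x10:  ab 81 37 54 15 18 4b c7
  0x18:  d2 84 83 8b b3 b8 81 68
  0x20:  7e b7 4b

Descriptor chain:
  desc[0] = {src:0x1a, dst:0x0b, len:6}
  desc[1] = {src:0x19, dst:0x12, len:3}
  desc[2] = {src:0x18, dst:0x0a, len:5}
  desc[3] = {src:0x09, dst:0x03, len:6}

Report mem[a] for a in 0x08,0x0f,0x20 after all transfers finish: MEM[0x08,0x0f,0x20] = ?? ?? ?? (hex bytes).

  after D0: wrote 6B at 0x0b = 838bb3b88168
  after D1: wrote 3B at 0x12 = 84838b
  after D2: wrote 5B at 0x0a = d284838bb3
  after D3: wrote 6B at 0x03 = b0d284838bb3
query mem[0x08]=0xb3, mem[0x0f]=0x81, mem[0x20]=0x7e

MEM[0x08,0x0f,0x20] = b3 81 7e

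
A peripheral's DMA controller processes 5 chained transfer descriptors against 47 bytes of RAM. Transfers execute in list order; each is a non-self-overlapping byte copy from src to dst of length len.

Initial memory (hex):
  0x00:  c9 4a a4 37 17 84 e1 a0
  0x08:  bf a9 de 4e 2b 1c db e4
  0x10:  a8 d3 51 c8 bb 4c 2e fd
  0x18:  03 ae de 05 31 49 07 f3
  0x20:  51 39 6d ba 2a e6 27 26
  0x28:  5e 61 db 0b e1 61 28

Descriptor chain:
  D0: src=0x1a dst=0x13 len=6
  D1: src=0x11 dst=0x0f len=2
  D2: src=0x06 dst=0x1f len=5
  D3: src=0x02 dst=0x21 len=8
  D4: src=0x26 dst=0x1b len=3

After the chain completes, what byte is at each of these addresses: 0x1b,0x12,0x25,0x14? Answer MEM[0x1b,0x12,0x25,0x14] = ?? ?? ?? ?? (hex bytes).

MEM[0x1b,0x12,0x25,0x14] = a0 51 e1 05

[0] 0x1a->0x13 len=6 : de 05 31 49 07 f3
[1] 0x11->0x0f len=2 : d3 51
[2] 0x06->0x1f len=5 : e1 a0 bf a9 de
[3] 0x02->0x21 len=8 : a4 37 17 84 e1 a0 bf a9
[4] 0x26->0x1b len=3 : a0 bf a9
query mem[0x1b]=0xa0, mem[0x12]=0x51, mem[0x25]=0xe1, mem[0x14]=0x05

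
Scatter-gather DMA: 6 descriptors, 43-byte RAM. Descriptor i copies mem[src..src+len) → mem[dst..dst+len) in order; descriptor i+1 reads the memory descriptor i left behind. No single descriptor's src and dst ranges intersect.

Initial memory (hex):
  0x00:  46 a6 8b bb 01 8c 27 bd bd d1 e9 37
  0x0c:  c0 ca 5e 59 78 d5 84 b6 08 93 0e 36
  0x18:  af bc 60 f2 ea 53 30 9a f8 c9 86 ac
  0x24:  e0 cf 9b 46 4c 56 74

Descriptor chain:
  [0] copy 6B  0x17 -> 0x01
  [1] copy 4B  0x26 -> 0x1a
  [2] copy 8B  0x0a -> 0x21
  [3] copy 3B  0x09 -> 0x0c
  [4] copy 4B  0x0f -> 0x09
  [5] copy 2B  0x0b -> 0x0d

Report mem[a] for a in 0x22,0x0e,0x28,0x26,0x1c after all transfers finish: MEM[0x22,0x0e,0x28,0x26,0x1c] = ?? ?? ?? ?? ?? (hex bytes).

#0 dst[0x01+6] := {0x36,0xaf,0xbc,0x60,0xf2,0xea}
#1 dst[0x1a+4] := {0x9b,0x46,0x4c,0x56}
#2 dst[0x21+8] := {0xe9,0x37,0xc0,0xca,0x5e,0x59,0x78,0xd5}
#3 dst[0x0c+3] := {0xd1,0xe9,0x37}
#4 dst[0x09+4] := {0x59,0x78,0xd5,0x84}
#5 dst[0x0d+2] := {0xd5,0x84}
query mem[0x22]=0x37, mem[0x0e]=0x84, mem[0x28]=0xd5, mem[0x26]=0x59, mem[0x1c]=0x4c

MEM[0x22,0x0e,0x28,0x26,0x1c] = 37 84 d5 59 4c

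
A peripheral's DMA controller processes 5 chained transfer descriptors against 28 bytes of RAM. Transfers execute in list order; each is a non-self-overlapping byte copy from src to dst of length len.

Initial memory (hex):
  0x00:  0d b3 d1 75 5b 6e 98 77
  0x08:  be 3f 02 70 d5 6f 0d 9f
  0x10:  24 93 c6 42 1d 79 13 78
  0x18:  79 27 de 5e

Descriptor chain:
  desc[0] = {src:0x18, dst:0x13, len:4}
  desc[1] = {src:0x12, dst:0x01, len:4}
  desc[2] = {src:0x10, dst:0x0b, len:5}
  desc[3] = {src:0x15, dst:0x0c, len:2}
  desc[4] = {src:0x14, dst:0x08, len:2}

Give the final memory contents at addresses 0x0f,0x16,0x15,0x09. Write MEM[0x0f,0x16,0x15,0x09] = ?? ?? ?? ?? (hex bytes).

  after D0: wrote 4B at 0x13 = 7927de5e
  after D1: wrote 4B at 0x01 = c67927de
  after D2: wrote 5B at 0x0b = 2493c67927
  after D3: wrote 2B at 0x0c = de5e
  after D4: wrote 2B at 0x08 = 27de
query mem[0x0f]=0x27, mem[0x16]=0x5e, mem[0x15]=0xde, mem[0x09]=0xde

MEM[0x0f,0x16,0x15,0x09] = 27 5e de de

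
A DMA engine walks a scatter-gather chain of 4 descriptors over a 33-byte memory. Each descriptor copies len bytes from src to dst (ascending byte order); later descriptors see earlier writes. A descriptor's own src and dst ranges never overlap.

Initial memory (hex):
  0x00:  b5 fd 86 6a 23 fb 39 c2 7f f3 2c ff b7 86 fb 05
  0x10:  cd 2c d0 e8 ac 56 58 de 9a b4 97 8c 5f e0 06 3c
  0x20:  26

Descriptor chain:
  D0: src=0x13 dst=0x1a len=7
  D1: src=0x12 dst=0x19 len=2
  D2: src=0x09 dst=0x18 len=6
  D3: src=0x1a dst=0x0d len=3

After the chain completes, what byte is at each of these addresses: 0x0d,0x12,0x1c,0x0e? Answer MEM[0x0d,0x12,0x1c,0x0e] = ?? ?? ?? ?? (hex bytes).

MEM[0x0d,0x12,0x1c,0x0e] = ff d0 86 b7

D0: mem[0x1a..0x20] <- [e8 ac 56 58 de 9a b4]
D1: mem[0x19..0x1a] <- [d0 e8]
D2: mem[0x18..0x1d] <- [f3 2c ff b7 86 fb]
D3: mem[0x0d..0x0f] <- [ff b7 86]
query mem[0x0d]=0xff, mem[0x12]=0xd0, mem[0x1c]=0x86, mem[0x0e]=0xb7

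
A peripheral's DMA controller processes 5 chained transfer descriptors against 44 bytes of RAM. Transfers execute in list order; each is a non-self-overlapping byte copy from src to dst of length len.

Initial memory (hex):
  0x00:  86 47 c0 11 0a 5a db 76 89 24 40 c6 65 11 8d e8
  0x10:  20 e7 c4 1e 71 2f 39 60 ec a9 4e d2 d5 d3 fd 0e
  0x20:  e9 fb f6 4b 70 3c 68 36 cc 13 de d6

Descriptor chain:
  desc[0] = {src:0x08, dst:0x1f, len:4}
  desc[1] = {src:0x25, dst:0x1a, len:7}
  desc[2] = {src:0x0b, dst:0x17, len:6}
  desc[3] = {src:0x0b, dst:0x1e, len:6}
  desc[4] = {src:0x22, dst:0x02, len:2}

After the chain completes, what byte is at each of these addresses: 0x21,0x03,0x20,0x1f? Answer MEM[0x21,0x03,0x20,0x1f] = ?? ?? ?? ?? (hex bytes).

D0: mem[0x1f..0x22] <- [89 24 40 c6]
D1: mem[0x1a..0x20] <- [3c 68 36 cc 13 de d6]
D2: mem[0x17..0x1c] <- [c6 65 11 8d e8 20]
D3: mem[0x1e..0x23] <- [c6 65 11 8d e8 20]
D4: mem[0x02..0x03] <- [e8 20]
query mem[0x21]=0x8d, mem[0x03]=0x20, mem[0x20]=0x11, mem[0x1f]=0x65

MEM[0x21,0x03,0x20,0x1f] = 8d 20 11 65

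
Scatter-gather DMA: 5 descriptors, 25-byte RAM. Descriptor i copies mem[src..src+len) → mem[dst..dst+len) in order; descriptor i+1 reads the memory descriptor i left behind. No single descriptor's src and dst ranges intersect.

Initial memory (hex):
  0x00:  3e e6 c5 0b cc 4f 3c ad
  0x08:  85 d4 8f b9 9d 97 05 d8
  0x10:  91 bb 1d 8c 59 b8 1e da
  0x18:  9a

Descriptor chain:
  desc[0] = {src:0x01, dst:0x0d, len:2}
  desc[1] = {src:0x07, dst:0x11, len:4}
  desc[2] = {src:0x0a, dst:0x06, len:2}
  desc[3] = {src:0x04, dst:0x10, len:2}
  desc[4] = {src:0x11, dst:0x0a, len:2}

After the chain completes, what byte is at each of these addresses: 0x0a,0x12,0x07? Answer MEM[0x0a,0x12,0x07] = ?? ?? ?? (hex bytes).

  after D0: wrote 2B at 0x0d = e6c5
  after D1: wrote 4B at 0x11 = ad85d48f
  after D2: wrote 2B at 0x06 = 8fb9
  after D3: wrote 2B at 0x10 = cc4f
  after D4: wrote 2B at 0x0a = 4f85
query mem[0x0a]=0x4f, mem[0x12]=0x85, mem[0x07]=0xb9

MEM[0x0a,0x12,0x07] = 4f 85 b9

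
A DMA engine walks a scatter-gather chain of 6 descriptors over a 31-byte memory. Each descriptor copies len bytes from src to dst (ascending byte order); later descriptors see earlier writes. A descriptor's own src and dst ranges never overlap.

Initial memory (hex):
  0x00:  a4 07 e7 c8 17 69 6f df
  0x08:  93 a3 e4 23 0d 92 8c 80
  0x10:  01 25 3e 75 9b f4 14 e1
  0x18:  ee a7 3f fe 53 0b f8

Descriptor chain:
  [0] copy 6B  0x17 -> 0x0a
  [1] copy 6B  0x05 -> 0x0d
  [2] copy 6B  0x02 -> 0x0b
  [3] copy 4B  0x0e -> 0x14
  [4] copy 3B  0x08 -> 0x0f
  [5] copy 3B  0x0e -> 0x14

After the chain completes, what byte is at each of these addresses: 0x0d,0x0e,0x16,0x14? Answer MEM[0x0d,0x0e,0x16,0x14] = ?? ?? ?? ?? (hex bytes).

#0 dst[0x0a+6] := {0xe1,0xee,0xa7,0x3f,0xfe,0x53}
#1 dst[0x0d+6] := {0x69,0x6f,0xdf,0x93,0xa3,0xe1}
#2 dst[0x0b+6] := {0xe7,0xc8,0x17,0x69,0x6f,0xdf}
#3 dst[0x14+4] := {0x69,0x6f,0xdf,0xa3}
#4 dst[0x0f+3] := {0x93,0xa3,0xe1}
#5 dst[0x14+3] := {0x69,0x93,0xa3}
query mem[0x0d]=0x17, mem[0x0e]=0x69, mem[0x16]=0xa3, mem[0x14]=0x69

MEM[0x0d,0x0e,0x16,0x14] = 17 69 a3 69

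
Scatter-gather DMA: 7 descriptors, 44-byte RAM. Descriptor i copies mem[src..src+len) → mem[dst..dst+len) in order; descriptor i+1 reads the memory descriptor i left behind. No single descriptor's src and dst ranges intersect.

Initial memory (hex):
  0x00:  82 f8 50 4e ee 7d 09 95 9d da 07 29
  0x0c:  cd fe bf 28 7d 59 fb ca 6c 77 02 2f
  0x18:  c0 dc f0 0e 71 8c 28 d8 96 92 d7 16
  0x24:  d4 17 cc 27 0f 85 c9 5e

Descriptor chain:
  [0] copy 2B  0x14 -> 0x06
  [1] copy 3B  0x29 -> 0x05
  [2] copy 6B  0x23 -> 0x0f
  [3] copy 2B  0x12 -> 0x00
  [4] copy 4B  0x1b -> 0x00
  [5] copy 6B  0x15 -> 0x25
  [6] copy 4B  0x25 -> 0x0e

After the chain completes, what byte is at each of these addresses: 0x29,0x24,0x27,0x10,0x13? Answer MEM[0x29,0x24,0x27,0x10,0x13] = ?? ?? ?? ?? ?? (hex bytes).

[0] 0x14->0x06 len=2 : 6c 77
[1] 0x29->0x05 len=3 : 85 c9 5e
[2] 0x23->0x0f len=6 : 16 d4 17 cc 27 0f
[3] 0x12->0x00 len=2 : cc 27
[4] 0x1b->0x00 len=4 : 0e 71 8c 28
[5] 0x15->0x25 len=6 : 77 02 2f c0 dc f0
[6] 0x25->0x0e len=4 : 77 02 2f c0
query mem[0x29]=0xdc, mem[0x24]=0xd4, mem[0x27]=0x2f, mem[0x10]=0x2f, mem[0x13]=0x27

MEM[0x29,0x24,0x27,0x10,0x13] = dc d4 2f 2f 27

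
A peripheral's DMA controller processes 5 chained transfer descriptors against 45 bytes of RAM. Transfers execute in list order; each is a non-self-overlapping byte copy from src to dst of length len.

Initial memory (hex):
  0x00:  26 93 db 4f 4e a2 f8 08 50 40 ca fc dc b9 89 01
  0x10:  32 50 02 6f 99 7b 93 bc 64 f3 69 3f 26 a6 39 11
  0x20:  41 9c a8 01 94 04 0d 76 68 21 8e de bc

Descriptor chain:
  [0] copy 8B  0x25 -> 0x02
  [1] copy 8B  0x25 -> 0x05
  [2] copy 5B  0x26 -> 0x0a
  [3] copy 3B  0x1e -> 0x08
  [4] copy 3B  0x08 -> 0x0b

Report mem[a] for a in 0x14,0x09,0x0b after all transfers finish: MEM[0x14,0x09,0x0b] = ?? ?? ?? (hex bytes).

MEM[0x14,0x09,0x0b] = 99 11 39

#0 dst[0x02+8] := {0x04,0x0d,0x76,0x68,0x21,0x8e,0xde,0xbc}
#1 dst[0x05+8] := {0x04,0x0d,0x76,0x68,0x21,0x8e,0xde,0xbc}
#2 dst[0x0a+5] := {0x0d,0x76,0x68,0x21,0x8e}
#3 dst[0x08+3] := {0x39,0x11,0x41}
#4 dst[0x0b+3] := {0x39,0x11,0x41}
query mem[0x14]=0x99, mem[0x09]=0x11, mem[0x0b]=0x39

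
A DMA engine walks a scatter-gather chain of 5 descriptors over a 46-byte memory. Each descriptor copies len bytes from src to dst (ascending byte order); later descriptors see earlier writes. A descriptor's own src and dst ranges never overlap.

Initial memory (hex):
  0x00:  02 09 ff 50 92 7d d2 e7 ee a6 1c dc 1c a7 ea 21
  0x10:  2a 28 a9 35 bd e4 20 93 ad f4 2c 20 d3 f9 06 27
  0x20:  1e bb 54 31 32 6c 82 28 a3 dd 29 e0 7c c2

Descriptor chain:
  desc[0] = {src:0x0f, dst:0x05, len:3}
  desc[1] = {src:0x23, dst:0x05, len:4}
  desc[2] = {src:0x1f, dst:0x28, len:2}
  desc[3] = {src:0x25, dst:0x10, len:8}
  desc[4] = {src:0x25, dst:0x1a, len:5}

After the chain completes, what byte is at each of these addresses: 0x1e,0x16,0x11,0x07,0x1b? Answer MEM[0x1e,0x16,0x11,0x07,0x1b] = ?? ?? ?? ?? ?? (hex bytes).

[0] 0x0f->0x05 len=3 : 21 2a 28
[1] 0x23->0x05 len=4 : 31 32 6c 82
[2] 0x1f->0x28 len=2 : 27 1e
[3] 0x25->0x10 len=8 : 6c 82 28 27 1e 29 e0 7c
[4] 0x25->0x1a len=5 : 6c 82 28 27 1e
query mem[0x1e]=0x1e, mem[0x16]=0xe0, mem[0x11]=0x82, mem[0x07]=0x6c, mem[0x1b]=0x82

MEM[0x1e,0x16,0x11,0x07,0x1b] = 1e e0 82 6c 82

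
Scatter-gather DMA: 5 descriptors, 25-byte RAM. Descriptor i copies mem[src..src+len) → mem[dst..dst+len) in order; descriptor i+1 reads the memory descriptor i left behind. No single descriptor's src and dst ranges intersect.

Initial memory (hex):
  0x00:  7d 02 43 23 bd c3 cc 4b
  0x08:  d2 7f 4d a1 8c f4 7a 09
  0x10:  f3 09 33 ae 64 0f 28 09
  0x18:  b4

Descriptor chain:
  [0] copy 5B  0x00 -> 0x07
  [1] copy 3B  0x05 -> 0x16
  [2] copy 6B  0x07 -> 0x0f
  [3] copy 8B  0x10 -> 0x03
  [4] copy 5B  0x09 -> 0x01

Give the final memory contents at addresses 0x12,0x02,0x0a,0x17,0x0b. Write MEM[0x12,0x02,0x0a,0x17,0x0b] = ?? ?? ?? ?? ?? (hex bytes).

D0: mem[0x07..0x0b] <- [7d 02 43 23 bd]
D1: mem[0x16..0x18] <- [c3 cc 7d]
D2: mem[0x0f..0x14] <- [7d 02 43 23 bd 8c]
D3: mem[0x03..0x0a] <- [02 43 23 bd 8c 0f c3 cc]
D4: mem[0x01..0x05] <- [c3 cc bd 8c f4]
query mem[0x12]=0x23, mem[0x02]=0xcc, mem[0x0a]=0xcc, mem[0x17]=0xcc, mem[0x0b]=0xbd

MEM[0x12,0x02,0x0a,0x17,0x0b] = 23 cc cc cc bd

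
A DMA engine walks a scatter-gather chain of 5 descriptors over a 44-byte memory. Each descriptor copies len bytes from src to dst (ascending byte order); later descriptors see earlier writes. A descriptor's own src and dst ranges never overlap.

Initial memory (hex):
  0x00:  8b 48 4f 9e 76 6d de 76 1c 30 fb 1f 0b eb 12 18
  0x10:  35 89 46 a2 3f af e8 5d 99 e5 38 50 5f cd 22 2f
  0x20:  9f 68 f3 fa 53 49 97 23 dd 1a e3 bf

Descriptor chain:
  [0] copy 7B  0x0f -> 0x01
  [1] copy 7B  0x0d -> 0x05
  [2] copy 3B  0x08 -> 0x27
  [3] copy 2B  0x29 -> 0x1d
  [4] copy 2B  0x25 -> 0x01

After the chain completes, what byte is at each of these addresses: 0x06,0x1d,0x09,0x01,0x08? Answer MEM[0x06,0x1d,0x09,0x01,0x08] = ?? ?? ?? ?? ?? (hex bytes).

MEM[0x06,0x1d,0x09,0x01,0x08] = 12 46 89 49 35

  after D0: wrote 7B at 0x01 = 18358946a23faf
  after D1: wrote 7B at 0x05 = eb1218358946a2
  after D2: wrote 3B at 0x27 = 358946
  after D3: wrote 2B at 0x1d = 46e3
  after D4: wrote 2B at 0x01 = 4997
query mem[0x06]=0x12, mem[0x1d]=0x46, mem[0x09]=0x89, mem[0x01]=0x49, mem[0x08]=0x35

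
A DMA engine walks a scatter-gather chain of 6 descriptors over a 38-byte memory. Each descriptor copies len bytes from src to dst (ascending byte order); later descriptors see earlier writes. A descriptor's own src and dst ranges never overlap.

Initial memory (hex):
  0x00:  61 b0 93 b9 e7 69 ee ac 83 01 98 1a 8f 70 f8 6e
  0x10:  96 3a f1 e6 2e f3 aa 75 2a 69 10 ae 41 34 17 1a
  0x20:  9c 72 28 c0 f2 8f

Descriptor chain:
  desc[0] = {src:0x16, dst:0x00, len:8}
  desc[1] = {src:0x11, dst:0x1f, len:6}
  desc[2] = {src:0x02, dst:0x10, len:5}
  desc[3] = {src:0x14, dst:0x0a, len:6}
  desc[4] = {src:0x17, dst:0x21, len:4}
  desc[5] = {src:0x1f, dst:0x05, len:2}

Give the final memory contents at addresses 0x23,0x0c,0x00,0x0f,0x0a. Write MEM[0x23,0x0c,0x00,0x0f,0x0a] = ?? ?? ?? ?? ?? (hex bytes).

D0: mem[0x00..0x07] <- [aa 75 2a 69 10 ae 41 34]
D1: mem[0x1f..0x24] <- [3a f1 e6 2e f3 aa]
D2: mem[0x10..0x14] <- [2a 69 10 ae 41]
D3: mem[0x0a..0x0f] <- [41 f3 aa 75 2a 69]
D4: mem[0x21..0x24] <- [75 2a 69 10]
D5: mem[0x05..0x06] <- [3a f1]
query mem[0x23]=0x69, mem[0x0c]=0xaa, mem[0x00]=0xaa, mem[0x0f]=0x69, mem[0x0a]=0x41

MEM[0x23,0x0c,0x00,0x0f,0x0a] = 69 aa aa 69 41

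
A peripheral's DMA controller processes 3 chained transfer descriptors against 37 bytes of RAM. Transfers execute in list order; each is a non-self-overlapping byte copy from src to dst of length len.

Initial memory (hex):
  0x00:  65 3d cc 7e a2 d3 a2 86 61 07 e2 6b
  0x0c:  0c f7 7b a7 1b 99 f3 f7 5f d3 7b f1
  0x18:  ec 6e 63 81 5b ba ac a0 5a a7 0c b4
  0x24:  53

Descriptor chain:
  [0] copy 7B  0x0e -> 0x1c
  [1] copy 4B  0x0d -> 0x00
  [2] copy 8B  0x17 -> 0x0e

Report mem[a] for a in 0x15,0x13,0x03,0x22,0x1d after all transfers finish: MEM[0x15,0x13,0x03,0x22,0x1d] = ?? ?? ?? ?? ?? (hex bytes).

MEM[0x15,0x13,0x03,0x22,0x1d] = 1b 7b 1b 5f a7

[0] 0x0e->0x1c len=7 : 7b a7 1b 99 f3 f7 5f
[1] 0x0d->0x00 len=4 : f7 7b a7 1b
[2] 0x17->0x0e len=8 : f1 ec 6e 63 81 7b a7 1b
query mem[0x15]=0x1b, mem[0x13]=0x7b, mem[0x03]=0x1b, mem[0x22]=0x5f, mem[0x1d]=0xa7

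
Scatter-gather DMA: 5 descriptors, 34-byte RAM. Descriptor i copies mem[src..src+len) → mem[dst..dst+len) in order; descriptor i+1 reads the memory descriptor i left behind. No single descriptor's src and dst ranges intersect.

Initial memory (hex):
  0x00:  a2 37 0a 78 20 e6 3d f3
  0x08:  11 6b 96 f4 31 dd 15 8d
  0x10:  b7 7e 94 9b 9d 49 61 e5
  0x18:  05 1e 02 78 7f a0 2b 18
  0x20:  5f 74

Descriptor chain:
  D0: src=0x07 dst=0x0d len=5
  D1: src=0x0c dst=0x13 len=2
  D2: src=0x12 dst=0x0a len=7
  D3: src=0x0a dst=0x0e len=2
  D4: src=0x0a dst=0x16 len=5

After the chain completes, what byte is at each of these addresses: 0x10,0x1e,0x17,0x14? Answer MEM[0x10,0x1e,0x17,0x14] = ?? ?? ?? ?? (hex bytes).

#0 dst[0x0d+5] := {0xf3,0x11,0x6b,0x96,0xf4}
#1 dst[0x13+2] := {0x31,0xf3}
#2 dst[0x0a+7] := {0x94,0x31,0xf3,0x49,0x61,0xe5,0x05}
#3 dst[0x0e+2] := {0x94,0x31}
#4 dst[0x16+5] := {0x94,0x31,0xf3,0x49,0x94}
query mem[0x10]=0x05, mem[0x1e]=0x2b, mem[0x17]=0x31, mem[0x14]=0xf3

MEM[0x10,0x1e,0x17,0x14] = 05 2b 31 f3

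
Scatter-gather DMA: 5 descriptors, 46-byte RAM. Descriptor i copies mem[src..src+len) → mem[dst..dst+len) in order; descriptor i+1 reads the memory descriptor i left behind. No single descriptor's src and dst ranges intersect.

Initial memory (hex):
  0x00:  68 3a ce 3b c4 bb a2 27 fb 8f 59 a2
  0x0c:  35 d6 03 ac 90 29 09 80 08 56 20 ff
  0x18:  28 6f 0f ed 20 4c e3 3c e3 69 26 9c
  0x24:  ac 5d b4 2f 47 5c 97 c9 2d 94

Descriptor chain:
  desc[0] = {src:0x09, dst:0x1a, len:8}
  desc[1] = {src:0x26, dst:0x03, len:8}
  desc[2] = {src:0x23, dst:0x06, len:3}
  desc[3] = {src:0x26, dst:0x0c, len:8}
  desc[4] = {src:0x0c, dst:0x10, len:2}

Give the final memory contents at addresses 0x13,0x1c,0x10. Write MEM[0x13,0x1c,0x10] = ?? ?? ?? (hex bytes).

#0 dst[0x1a+8] := {0x8f,0x59,0xa2,0x35,0xd6,0x03,0xac,0x90}
#1 dst[0x03+8] := {0xb4,0x2f,0x47,0x5c,0x97,0xc9,0x2d,0x94}
#2 dst[0x06+3] := {0x9c,0xac,0x5d}
#3 dst[0x0c+8] := {0xb4,0x2f,0x47,0x5c,0x97,0xc9,0x2d,0x94}
#4 dst[0x10+2] := {0xb4,0x2f}
query mem[0x13]=0x94, mem[0x1c]=0xa2, mem[0x10]=0xb4

MEM[0x13,0x1c,0x10] = 94 a2 b4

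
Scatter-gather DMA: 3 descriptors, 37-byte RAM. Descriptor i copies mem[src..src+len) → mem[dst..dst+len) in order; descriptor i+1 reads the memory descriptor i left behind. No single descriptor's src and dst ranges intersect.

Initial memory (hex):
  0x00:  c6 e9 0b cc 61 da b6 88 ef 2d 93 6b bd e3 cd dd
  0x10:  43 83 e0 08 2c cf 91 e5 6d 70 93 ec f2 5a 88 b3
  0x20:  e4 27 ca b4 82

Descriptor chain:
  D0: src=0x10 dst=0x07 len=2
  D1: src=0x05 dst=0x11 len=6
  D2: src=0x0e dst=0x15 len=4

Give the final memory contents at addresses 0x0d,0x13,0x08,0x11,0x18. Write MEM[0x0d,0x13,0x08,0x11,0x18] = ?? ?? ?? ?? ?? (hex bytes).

MEM[0x0d,0x13,0x08,0x11,0x18] = e3 43 83 da da

  after D0: wrote 2B at 0x07 = 4383
  after D1: wrote 6B at 0x11 = dab643832d93
  after D2: wrote 4B at 0x15 = cddd43da
query mem[0x0d]=0xe3, mem[0x13]=0x43, mem[0x08]=0x83, mem[0x11]=0xda, mem[0x18]=0xda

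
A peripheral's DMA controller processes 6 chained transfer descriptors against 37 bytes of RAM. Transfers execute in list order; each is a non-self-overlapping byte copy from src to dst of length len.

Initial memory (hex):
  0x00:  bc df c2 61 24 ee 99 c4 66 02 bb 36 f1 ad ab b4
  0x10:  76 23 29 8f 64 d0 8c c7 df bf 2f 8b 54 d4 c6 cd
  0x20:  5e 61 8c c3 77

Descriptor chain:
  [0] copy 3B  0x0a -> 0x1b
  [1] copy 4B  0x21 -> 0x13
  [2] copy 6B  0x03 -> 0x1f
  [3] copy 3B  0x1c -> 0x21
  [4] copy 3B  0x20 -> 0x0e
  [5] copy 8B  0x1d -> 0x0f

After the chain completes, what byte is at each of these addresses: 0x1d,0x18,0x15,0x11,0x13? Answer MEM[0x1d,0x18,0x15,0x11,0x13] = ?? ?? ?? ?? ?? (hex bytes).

  after D0: wrote 3B at 0x1b = bb36f1
  after D1: wrote 4B at 0x13 = 618cc377
  after D2: wrote 6B at 0x1f = 6124ee99c466
  after D3: wrote 3B at 0x21 = 36f1c6
  after D4: wrote 3B at 0x0e = 2436f1
  after D5: wrote 8B at 0x0f = f1c6612436f1c666
query mem[0x1d]=0xf1, mem[0x18]=0xdf, mem[0x15]=0xc6, mem[0x11]=0x61, mem[0x13]=0x36

MEM[0x1d,0x18,0x15,0x11,0x13] = f1 df c6 61 36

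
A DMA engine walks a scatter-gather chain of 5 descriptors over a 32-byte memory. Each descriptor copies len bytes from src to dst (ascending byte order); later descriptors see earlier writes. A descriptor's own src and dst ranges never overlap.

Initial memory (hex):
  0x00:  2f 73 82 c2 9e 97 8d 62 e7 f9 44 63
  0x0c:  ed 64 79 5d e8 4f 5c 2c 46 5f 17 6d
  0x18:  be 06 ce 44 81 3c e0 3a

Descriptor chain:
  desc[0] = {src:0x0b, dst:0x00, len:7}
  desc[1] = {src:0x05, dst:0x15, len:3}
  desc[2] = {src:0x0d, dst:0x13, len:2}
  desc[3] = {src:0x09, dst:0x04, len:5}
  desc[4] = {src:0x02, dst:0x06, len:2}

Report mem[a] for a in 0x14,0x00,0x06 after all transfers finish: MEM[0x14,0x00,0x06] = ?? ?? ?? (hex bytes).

#0 dst[0x00+7] := {0x63,0xed,0x64,0x79,0x5d,0xe8,0x4f}
#1 dst[0x15+3] := {0xe8,0x4f,0x62}
#2 dst[0x13+2] := {0x64,0x79}
#3 dst[0x04+5] := {0xf9,0x44,0x63,0xed,0x64}
#4 dst[0x06+2] := {0x64,0x79}
query mem[0x14]=0x79, mem[0x00]=0x63, mem[0x06]=0x64

MEM[0x14,0x00,0x06] = 79 63 64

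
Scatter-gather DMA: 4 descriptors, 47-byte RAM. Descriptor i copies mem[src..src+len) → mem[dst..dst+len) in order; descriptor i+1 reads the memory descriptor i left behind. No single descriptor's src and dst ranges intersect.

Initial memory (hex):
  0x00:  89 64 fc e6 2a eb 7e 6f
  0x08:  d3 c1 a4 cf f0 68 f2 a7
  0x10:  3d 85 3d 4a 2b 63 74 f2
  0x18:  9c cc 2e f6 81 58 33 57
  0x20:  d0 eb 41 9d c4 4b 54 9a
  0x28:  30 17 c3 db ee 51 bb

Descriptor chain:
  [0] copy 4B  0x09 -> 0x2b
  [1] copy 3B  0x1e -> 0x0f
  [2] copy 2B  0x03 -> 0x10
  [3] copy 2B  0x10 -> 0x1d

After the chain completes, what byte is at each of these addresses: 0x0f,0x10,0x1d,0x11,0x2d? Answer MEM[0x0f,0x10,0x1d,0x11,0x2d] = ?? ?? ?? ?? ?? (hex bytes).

#0 dst[0x2b+4] := {0xc1,0xa4,0xcf,0xf0}
#1 dst[0x0f+3] := {0x33,0x57,0xd0}
#2 dst[0x10+2] := {0xe6,0x2a}
#3 dst[0x1d+2] := {0xe6,0x2a}
query mem[0x0f]=0x33, mem[0x10]=0xe6, mem[0x1d]=0xe6, mem[0x11]=0x2a, mem[0x2d]=0xcf

MEM[0x0f,0x10,0x1d,0x11,0x2d] = 33 e6 e6 2a cf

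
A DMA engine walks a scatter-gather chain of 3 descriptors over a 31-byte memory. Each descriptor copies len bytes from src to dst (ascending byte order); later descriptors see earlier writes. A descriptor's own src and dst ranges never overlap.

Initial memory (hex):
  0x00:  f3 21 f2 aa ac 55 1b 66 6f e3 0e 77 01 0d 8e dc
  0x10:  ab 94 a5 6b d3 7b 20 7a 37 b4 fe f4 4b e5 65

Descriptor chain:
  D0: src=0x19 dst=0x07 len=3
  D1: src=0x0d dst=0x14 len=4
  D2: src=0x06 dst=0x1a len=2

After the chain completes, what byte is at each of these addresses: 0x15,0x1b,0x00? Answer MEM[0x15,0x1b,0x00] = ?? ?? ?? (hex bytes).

MEM[0x15,0x1b,0x00] = 8e b4 f3

D0: mem[0x07..0x09] <- [b4 fe f4]
D1: mem[0x14..0x17] <- [0d 8e dc ab]
D2: mem[0x1a..0x1b] <- [1b b4]
query mem[0x15]=0x8e, mem[0x1b]=0xb4, mem[0x00]=0xf3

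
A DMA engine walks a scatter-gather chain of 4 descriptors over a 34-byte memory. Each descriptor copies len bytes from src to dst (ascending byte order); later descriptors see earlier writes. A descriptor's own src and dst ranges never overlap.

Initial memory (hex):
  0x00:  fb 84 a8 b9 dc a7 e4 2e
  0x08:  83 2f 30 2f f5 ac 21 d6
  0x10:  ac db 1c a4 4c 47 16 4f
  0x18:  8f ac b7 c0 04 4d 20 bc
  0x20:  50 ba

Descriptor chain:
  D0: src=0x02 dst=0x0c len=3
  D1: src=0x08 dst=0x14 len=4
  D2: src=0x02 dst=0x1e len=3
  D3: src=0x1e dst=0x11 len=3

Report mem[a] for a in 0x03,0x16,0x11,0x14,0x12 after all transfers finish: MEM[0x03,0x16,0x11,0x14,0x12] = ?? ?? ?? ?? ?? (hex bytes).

[0] 0x02->0x0c len=3 : a8 b9 dc
[1] 0x08->0x14 len=4 : 83 2f 30 2f
[2] 0x02->0x1e len=3 : a8 b9 dc
[3] 0x1e->0x11 len=3 : a8 b9 dc
query mem[0x03]=0xb9, mem[0x16]=0x30, mem[0x11]=0xa8, mem[0x14]=0x83, mem[0x12]=0xb9

MEM[0x03,0x16,0x11,0x14,0x12] = b9 30 a8 83 b9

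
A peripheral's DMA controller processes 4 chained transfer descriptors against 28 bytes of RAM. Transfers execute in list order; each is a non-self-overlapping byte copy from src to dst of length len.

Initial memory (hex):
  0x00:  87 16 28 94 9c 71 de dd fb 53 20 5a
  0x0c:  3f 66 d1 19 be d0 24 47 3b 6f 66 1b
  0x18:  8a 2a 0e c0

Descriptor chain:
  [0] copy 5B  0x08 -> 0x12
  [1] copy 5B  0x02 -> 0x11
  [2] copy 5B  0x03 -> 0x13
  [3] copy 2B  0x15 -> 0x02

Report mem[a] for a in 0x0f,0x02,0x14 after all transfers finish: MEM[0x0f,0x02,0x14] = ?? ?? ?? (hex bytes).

MEM[0x0f,0x02,0x14] = 19 71 9c

#0 dst[0x12+5] := {0xfb,0x53,0x20,0x5a,0x3f}
#1 dst[0x11+5] := {0x28,0x94,0x9c,0x71,0xde}
#2 dst[0x13+5] := {0x94,0x9c,0x71,0xde,0xdd}
#3 dst[0x02+2] := {0x71,0xde}
query mem[0x0f]=0x19, mem[0x02]=0x71, mem[0x14]=0x9c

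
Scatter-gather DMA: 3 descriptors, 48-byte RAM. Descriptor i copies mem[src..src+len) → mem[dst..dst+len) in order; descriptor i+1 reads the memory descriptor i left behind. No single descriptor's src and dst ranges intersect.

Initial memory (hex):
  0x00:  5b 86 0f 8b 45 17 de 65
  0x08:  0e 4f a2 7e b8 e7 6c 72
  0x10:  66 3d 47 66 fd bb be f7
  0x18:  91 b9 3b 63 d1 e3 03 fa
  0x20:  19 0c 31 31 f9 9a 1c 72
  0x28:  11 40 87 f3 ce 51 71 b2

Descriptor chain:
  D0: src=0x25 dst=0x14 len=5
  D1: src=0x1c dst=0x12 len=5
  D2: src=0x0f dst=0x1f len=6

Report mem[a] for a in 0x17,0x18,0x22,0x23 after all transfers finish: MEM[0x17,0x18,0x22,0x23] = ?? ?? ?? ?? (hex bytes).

[0] 0x25->0x14 len=5 : 9a 1c 72 11 40
[1] 0x1c->0x12 len=5 : d1 e3 03 fa 19
[2] 0x0f->0x1f len=6 : 72 66 3d d1 e3 03
query mem[0x17]=0x11, mem[0x18]=0x40, mem[0x22]=0xd1, mem[0x23]=0xe3

MEM[0x17,0x18,0x22,0x23] = 11 40 d1 e3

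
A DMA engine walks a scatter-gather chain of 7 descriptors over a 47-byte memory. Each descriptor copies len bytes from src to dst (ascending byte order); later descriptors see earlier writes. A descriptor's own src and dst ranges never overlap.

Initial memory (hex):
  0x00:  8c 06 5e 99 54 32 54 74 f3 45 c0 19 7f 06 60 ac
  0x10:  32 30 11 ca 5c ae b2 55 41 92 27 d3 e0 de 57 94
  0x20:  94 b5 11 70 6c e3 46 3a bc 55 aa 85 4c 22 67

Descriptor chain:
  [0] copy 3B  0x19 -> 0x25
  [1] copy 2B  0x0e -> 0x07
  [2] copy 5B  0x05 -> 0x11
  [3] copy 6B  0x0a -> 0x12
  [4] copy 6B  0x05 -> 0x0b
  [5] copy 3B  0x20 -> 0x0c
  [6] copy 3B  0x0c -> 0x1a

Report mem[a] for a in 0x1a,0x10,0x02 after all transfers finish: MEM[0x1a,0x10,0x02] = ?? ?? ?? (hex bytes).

MEM[0x1a,0x10,0x02] = 94 c0 5e

[0] 0x19->0x25 len=3 : 92 27 d3
[1] 0x0e->0x07 len=2 : 60 ac
[2] 0x05->0x11 len=5 : 32 54 60 ac 45
[3] 0x0a->0x12 len=6 : c0 19 7f 06 60 ac
[4] 0x05->0x0b len=6 : 32 54 60 ac 45 c0
[5] 0x20->0x0c len=3 : 94 b5 11
[6] 0x0c->0x1a len=3 : 94 b5 11
query mem[0x1a]=0x94, mem[0x10]=0xc0, mem[0x02]=0x5e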